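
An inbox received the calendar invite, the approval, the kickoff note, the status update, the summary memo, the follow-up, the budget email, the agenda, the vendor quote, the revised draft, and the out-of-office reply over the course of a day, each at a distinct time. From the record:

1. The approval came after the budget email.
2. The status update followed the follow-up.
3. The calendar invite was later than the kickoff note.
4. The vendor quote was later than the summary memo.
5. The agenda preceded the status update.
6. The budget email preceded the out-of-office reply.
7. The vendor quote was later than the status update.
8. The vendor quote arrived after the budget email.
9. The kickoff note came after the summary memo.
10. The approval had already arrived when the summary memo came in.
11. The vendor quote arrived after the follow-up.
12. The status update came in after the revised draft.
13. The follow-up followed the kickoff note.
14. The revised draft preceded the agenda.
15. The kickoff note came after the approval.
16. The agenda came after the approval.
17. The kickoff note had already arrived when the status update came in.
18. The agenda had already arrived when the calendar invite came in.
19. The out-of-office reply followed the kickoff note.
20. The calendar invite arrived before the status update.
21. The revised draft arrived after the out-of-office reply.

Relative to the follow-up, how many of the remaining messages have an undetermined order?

Forced before the follow-up: the approval, the budget email, the kickoff note, and the summary memo; forced after the follow-up: the status update and the vendor quote.
That leaves the agenda, the calendar invite, the out-of-office reply, and the revised draft with no forced order relative to the follow-up — 4.

4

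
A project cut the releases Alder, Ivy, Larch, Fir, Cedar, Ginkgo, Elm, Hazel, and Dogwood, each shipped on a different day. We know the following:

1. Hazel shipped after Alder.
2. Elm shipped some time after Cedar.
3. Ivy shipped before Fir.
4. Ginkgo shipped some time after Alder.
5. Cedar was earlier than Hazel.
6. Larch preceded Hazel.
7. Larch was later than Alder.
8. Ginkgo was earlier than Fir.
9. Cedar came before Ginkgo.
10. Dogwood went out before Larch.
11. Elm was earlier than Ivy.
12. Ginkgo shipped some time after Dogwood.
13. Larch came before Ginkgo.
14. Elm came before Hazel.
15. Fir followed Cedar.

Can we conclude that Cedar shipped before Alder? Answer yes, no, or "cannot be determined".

No chain of stated constraints runs from Cedar to Alder, and none runs from Alder to Cedar either.
So the relative order of Cedar and Alder is not fixed by the given facts.

cannot be determined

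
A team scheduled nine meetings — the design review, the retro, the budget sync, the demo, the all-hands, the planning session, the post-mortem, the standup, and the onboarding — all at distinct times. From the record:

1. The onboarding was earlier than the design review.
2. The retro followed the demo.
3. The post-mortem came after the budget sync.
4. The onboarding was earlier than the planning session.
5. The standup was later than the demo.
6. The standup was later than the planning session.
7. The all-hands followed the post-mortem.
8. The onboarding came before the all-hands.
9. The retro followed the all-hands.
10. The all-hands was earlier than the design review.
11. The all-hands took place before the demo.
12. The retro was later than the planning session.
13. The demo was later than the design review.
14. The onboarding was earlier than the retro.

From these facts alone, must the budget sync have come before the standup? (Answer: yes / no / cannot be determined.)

yes

Chain the constraints: the budget sync → the post-mortem → the all-hands → the demo → the standup. Each link is directly stated, so the budget sync comes before the standup.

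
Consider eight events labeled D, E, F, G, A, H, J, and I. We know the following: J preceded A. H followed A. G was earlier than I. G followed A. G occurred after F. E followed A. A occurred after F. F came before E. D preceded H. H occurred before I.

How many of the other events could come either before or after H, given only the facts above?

2

Forced before H: A, D, F, and J; forced after H: I.
That leaves E and G with no forced order relative to H — 2.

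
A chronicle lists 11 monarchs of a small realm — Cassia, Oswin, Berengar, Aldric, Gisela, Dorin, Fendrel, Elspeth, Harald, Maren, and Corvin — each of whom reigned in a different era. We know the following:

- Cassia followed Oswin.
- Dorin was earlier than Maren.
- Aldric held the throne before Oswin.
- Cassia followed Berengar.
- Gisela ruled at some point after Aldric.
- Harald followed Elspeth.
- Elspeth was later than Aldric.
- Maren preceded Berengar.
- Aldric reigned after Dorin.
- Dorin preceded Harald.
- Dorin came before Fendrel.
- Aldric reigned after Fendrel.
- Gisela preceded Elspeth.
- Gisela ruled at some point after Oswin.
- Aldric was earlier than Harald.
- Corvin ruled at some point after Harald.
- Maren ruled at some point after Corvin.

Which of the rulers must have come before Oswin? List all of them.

Aldric, Dorin, Fendrel

Directly stated before Oswin: Aldric.
Dorin reaches Oswin via Dorin → Aldric → Oswin.
Fendrel reaches Oswin via Fendrel → Aldric → Oswin.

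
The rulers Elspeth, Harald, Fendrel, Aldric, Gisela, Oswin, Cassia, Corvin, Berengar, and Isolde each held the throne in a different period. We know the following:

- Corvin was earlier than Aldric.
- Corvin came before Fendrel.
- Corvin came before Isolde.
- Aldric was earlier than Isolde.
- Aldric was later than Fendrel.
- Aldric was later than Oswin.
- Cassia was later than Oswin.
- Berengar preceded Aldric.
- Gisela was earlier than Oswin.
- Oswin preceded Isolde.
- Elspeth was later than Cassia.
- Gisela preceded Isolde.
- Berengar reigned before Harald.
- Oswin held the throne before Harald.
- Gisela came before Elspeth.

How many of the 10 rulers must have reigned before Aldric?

Directly stated before Aldric: Berengar, Corvin, Fendrel, and Oswin.
Gisela reaches Aldric via Gisela → Oswin → Aldric.
That's Berengar, Corvin, Fendrel, Gisela, and Oswin — 5 in all.

5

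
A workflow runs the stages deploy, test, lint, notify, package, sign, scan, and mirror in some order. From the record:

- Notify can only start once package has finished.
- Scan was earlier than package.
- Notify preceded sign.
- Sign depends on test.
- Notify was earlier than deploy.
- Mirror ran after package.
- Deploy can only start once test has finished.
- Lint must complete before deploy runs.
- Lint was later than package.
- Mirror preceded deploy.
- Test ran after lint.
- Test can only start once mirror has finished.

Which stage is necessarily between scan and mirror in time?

package

Tracing the constraints gives scan → package → mirror, so package sits after scan and before mirror.
No other stage is forced both after scan and before mirror.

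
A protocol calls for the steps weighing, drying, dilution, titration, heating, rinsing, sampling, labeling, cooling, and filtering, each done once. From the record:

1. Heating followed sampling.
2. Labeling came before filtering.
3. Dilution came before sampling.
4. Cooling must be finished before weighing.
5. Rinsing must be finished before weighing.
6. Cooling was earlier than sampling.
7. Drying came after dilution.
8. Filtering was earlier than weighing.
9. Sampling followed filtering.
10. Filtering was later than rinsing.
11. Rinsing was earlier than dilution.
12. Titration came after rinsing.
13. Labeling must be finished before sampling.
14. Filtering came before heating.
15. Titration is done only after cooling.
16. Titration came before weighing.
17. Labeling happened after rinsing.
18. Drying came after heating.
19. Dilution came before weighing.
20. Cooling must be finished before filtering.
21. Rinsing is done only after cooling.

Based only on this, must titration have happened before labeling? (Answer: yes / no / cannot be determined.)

No chain of stated constraints runs from titration to labeling, and none runs from labeling to titration either.
So the relative order of titration and labeling is not fixed by the given facts.

cannot be determined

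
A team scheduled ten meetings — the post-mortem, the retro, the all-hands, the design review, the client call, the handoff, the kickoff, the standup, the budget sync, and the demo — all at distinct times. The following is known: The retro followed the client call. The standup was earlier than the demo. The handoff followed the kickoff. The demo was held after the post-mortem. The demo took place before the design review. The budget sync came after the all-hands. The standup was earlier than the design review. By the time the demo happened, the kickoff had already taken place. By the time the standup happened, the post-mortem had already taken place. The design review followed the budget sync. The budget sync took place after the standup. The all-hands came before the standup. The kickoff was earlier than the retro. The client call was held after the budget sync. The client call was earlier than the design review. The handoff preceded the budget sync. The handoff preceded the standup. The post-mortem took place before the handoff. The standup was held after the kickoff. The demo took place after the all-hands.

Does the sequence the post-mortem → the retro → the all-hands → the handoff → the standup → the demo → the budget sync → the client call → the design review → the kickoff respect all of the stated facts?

no

The constraints require the client call before the retro, but in the proposed sequence the retro appears ahead of the client call. That one violation is enough.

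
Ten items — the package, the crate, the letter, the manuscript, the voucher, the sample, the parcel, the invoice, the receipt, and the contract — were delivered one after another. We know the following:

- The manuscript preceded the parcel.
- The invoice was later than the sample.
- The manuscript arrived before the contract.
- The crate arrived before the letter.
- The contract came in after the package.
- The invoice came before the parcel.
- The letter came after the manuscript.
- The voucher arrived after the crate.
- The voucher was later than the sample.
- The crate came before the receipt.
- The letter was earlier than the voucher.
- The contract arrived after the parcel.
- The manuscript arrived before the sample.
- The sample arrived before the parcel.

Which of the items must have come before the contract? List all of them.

the invoice, the manuscript, the package, the parcel, the sample

Directly stated before the contract: the manuscript, the package, and the parcel.
The invoice reaches the contract via the invoice → the parcel → the contract.
The sample reaches the contract via the sample → the parcel → the contract.
No chain forces the voucher (or any of the others) ahead of the contract.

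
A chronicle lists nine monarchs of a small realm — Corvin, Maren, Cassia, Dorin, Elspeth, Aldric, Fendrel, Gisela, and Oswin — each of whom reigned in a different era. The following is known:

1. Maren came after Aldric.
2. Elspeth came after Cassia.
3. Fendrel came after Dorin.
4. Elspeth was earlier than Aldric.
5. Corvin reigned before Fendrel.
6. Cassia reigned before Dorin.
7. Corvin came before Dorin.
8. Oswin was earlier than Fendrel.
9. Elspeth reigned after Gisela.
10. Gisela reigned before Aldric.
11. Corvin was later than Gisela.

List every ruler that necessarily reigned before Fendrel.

Directly stated before Fendrel: Corvin, Dorin, and Oswin.
Cassia reaches Fendrel via Cassia → Dorin → Fendrel.
Gisela reaches Fendrel via Gisela → Corvin → Fendrel.

Cassia, Corvin, Dorin, Gisela, Oswin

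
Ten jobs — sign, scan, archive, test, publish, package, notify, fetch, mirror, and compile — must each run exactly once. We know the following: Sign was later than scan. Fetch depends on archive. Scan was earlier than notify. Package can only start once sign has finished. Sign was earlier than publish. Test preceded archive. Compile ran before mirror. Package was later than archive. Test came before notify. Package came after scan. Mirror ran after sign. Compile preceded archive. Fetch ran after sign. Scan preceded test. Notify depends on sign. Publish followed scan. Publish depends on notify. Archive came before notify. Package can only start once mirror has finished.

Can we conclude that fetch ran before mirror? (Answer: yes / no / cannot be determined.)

No chain of stated constraints runs from fetch to mirror, and none runs from mirror to fetch either.
So the relative order of fetch and mirror is not fixed by the given facts.

cannot be determined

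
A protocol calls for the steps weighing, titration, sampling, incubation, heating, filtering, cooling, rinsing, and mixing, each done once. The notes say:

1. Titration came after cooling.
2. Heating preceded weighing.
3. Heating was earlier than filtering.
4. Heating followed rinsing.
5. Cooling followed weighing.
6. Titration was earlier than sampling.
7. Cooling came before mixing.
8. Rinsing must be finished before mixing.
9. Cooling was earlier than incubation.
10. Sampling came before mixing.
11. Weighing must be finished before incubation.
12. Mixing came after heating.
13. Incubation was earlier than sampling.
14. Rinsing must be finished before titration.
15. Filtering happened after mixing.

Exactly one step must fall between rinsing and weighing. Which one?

Tracing the constraints gives rinsing → heating → weighing, so heating sits after rinsing and before weighing.
No other step is forced both after rinsing and before weighing.

heating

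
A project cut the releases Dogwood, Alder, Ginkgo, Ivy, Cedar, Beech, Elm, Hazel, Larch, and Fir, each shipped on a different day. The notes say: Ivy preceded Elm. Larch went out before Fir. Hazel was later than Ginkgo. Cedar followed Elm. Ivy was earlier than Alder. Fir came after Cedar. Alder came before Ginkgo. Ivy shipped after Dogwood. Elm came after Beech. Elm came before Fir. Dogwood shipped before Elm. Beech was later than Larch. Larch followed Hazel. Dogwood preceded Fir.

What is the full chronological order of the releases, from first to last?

The constraints fix every adjacent pair, so only one ordering works:
Dogwood → Ivy → Alder → Ginkgo → Hazel → Larch → Beech → Elm → Cedar → Fir.

Dogwood, Ivy, Alder, Ginkgo, Hazel, Larch, Beech, Elm, Cedar, Fir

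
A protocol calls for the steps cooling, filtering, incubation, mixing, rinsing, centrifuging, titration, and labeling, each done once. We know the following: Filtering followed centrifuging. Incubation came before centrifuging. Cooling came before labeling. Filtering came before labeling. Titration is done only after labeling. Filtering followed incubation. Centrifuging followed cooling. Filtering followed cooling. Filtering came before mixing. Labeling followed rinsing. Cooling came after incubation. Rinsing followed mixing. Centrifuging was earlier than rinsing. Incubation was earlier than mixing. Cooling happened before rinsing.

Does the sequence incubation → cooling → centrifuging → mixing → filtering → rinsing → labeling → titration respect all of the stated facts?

The constraints require filtering before mixing, but in the proposed sequence mixing appears ahead of filtering. That one violation is enough.

no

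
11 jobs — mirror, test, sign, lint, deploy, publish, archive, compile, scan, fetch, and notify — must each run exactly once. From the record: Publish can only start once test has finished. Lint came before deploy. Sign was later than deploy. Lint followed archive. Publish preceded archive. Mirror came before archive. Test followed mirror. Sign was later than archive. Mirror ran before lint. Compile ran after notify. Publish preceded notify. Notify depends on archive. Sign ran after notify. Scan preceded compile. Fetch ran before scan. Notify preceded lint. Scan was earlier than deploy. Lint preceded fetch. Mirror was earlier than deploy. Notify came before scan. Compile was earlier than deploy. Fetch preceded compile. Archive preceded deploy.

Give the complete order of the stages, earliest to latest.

mirror, test, publish, archive, notify, lint, fetch, scan, compile, deploy, sign

The constraints fix every adjacent pair, so only one ordering works:
mirror → test → publish → archive → notify → lint → fetch → scan → compile → deploy → sign.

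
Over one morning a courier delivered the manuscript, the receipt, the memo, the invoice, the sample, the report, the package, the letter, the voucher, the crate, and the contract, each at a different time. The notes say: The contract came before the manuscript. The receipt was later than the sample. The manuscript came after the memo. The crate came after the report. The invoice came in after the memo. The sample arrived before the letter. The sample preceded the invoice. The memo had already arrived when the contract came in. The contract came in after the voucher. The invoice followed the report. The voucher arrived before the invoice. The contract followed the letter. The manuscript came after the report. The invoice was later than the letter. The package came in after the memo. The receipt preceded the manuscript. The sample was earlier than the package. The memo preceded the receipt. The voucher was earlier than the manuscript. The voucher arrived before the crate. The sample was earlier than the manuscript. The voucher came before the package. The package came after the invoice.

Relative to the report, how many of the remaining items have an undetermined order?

6

Forced after the report: the crate, the invoice, the manuscript, and the package.
That leaves the contract, the letter, the memo, the receipt, the sample, and the voucher with no forced order relative to the report — 6.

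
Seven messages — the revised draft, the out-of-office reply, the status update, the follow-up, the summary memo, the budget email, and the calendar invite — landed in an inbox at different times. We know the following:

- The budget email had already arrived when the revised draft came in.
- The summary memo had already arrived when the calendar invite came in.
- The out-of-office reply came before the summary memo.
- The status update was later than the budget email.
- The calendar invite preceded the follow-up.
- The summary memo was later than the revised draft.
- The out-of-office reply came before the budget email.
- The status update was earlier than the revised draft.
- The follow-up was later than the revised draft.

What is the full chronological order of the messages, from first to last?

the out-of-office reply, the budget email, the status update, the revised draft, the summary memo, the calendar invite, the follow-up

The constraints fix every adjacent pair, so only one ordering works:
the out-of-office reply → the budget email → the status update → the revised draft → the summary memo → the calendar invite → the follow-up.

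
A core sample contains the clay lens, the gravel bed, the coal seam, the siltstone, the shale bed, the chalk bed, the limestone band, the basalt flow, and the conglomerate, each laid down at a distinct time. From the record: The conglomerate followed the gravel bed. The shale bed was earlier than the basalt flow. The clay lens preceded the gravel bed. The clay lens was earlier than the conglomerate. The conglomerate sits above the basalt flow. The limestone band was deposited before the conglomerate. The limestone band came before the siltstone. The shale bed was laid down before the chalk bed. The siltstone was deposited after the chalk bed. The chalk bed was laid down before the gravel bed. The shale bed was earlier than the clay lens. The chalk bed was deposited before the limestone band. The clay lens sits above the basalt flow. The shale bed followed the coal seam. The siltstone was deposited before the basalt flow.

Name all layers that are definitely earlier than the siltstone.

the chalk bed, the coal seam, the limestone band, the shale bed

Directly stated before the siltstone: the chalk bed and the limestone band.
The coal seam reaches the siltstone via the coal seam → the shale bed → the chalk bed → the siltstone.
The shale bed reaches the siltstone via the shale bed → the chalk bed → the siltstone.
No chain forces the conglomerate (or any of the others) ahead of the siltstone.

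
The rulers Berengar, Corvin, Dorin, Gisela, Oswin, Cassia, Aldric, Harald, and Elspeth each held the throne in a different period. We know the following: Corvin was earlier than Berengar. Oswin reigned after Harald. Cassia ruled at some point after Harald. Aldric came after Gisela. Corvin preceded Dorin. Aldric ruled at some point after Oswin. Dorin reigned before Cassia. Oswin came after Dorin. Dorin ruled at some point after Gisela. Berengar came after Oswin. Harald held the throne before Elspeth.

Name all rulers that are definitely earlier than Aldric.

Corvin, Dorin, Gisela, Harald, Oswin

Directly stated before Aldric: Gisela and Oswin.
Corvin reaches Aldric via Corvin → Dorin → Oswin → Aldric.
Dorin reaches Aldric via Dorin → Oswin → Aldric.
Harald reaches Aldric via Harald → Oswin → Aldric.
No chain forces Elspeth (or any of the others) ahead of Aldric.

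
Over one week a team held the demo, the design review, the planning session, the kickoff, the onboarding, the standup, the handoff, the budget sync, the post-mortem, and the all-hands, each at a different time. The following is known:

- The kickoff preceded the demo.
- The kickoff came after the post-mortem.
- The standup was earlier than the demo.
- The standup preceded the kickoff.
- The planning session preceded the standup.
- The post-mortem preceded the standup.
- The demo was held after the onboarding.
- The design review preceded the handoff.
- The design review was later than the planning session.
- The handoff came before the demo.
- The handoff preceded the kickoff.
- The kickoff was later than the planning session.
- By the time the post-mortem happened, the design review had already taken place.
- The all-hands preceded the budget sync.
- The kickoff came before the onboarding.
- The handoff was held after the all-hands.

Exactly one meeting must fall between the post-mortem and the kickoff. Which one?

Tracing the constraints gives the post-mortem → the standup → the kickoff, so the standup sits after the post-mortem and before the kickoff.
No other meeting is forced both after the post-mortem and before the kickoff.

the standup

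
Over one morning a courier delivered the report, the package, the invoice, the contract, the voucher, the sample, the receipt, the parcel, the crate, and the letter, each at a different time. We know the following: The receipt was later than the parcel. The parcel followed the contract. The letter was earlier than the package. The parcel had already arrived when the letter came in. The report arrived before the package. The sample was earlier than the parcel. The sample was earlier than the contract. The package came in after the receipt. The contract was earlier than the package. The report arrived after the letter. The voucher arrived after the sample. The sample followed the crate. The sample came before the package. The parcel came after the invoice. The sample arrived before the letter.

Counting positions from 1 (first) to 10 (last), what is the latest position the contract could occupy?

5

The contract must come before the letter, the package, the parcel, the receipt, and the report — 5 items forced after it.
Everything else can be placed before the contract in some valid order, so the contract can sit as late as position 10 − 5 = 5.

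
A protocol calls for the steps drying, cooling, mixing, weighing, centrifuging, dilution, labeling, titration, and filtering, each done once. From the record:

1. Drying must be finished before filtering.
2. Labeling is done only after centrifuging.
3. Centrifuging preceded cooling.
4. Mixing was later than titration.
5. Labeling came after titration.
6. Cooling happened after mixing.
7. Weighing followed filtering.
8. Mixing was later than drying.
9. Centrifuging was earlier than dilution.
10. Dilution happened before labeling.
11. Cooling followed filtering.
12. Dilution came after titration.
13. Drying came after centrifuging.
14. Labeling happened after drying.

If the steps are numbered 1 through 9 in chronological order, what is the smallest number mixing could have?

4

Centrifuging, drying, and titration must all come before mixing — 3 forced predecessors.
Nothing else is forced ahead of mixing, so its earliest slot is position 3 + 1 = 4.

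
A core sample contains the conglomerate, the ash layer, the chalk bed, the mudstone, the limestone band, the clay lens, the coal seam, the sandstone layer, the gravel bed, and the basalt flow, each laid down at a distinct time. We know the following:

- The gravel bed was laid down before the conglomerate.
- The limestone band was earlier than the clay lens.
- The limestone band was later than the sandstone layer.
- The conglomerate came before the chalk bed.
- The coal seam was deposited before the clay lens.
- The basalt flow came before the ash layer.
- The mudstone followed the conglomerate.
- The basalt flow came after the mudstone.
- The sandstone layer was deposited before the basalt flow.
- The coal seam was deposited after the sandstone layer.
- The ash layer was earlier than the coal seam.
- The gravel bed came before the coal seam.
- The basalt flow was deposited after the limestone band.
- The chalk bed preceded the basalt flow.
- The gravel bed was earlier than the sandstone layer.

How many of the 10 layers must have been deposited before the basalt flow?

Directly stated before the basalt flow: the chalk bed, the limestone band, the mudstone, and the sandstone layer.
The conglomerate reaches the basalt flow via the conglomerate → the mudstone → the basalt flow.
The gravel bed reaches the basalt flow via the gravel bed → the sandstone layer → the basalt flow.
No chain forces the clay lens (or any of the others) ahead of the basalt flow.
That's the chalk bed, the conglomerate, the gravel bed, the limestone band, the mudstone, and the sandstone layer — 6 in all.

6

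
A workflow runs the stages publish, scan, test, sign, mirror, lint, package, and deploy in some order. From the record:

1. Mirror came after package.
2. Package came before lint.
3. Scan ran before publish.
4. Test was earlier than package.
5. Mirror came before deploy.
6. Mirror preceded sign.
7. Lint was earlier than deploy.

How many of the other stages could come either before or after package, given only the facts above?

2

Forced before package: test; forced after package: deploy, lint, mirror, and sign.
That leaves publish and scan with no forced order relative to package — 2.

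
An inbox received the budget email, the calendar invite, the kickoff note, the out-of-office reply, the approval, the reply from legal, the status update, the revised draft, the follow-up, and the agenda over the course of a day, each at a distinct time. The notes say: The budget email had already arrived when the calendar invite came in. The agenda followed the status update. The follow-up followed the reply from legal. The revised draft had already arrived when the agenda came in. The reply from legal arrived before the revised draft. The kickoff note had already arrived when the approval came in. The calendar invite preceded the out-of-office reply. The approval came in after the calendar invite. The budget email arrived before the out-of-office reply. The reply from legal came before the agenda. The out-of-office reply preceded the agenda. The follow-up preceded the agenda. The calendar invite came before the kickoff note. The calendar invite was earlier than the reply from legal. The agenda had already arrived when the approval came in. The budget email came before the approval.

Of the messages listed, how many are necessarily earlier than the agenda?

Directly stated before the agenda: the follow-up, the out-of-office reply, the reply from legal, the revised draft, and the status update.
The budget email reaches the agenda via the budget email → the out-of-office reply → the agenda.
The calendar invite reaches the agenda via the calendar invite → the reply from legal → the agenda.
That's the budget email, the calendar invite, the follow-up, the out-of-office reply, the reply from legal, the revised draft, and the status update — 7 in all.

7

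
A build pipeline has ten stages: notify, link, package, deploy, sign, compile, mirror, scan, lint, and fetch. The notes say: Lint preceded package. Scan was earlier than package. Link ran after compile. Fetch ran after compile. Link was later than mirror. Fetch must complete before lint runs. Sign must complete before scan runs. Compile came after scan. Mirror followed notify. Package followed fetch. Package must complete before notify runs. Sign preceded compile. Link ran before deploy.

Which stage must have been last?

deploy

Every other stage has a chain of constraints placing it before deploy, so deploy is last.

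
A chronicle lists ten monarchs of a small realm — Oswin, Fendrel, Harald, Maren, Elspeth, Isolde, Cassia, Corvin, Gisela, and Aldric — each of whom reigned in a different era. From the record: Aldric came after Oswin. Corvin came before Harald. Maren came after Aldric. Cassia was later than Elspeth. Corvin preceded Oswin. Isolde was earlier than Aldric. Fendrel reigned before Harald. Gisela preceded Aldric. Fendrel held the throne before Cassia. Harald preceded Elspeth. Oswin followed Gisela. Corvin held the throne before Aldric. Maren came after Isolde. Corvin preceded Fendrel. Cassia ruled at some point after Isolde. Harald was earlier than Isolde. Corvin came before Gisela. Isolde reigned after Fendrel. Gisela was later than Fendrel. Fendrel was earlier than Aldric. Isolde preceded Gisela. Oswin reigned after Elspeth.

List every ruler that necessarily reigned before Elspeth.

Corvin, Fendrel, Harald

Directly stated before Elspeth: Harald.
Corvin reaches Elspeth via Corvin → Harald → Elspeth.
Fendrel reaches Elspeth via Fendrel → Harald → Elspeth.
No chain forces Aldric (or any of the others) ahead of Elspeth.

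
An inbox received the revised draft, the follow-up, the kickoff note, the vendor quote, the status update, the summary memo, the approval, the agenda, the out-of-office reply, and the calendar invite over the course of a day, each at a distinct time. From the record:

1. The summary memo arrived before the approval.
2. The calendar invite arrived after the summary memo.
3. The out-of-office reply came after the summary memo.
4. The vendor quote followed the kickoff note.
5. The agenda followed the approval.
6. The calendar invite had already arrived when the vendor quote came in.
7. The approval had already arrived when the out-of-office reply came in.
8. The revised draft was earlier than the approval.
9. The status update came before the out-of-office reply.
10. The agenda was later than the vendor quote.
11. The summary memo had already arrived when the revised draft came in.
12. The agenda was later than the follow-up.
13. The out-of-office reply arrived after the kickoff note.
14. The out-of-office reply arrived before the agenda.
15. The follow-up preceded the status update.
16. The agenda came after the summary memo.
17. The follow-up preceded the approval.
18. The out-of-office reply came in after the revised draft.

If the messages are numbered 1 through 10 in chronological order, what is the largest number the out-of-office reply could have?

The out-of-office reply must come before the agenda — 1 message forced after it.
Everything else can be placed before the out-of-office reply in some valid order, so the out-of-office reply can sit as late as position 10 − 1 = 9.

9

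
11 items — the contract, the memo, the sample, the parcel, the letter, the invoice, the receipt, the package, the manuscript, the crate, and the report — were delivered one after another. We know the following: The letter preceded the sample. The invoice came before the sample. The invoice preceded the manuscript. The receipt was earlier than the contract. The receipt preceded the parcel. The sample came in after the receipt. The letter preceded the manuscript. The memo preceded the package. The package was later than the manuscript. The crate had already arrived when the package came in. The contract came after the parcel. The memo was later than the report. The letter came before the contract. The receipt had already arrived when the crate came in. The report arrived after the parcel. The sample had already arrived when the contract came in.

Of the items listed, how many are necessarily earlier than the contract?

5

Directly stated before the contract: the letter, the parcel, the receipt, and the sample.
The invoice reaches the contract via the invoice → the sample → the contract.
No chain forces the package (or any of the others) ahead of the contract.
That's the invoice, the letter, the parcel, the receipt, and the sample — 5 in all.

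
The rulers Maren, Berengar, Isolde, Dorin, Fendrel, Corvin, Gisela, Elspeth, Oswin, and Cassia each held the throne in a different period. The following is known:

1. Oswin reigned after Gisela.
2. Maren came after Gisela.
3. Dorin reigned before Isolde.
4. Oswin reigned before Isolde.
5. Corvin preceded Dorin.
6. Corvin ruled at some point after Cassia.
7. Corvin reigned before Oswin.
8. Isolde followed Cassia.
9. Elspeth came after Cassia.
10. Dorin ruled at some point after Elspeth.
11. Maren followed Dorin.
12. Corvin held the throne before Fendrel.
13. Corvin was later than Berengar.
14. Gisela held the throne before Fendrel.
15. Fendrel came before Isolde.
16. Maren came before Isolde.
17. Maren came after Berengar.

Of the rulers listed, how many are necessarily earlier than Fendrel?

4

Directly stated before Fendrel: Corvin and Gisela.
Berengar reaches Fendrel via Berengar → Corvin → Fendrel.
Cassia reaches Fendrel via Cassia → Corvin → Fendrel.
No chain forces Isolde (or any of the others) ahead of Fendrel.
That's Berengar, Cassia, Corvin, and Gisela — 4 in all.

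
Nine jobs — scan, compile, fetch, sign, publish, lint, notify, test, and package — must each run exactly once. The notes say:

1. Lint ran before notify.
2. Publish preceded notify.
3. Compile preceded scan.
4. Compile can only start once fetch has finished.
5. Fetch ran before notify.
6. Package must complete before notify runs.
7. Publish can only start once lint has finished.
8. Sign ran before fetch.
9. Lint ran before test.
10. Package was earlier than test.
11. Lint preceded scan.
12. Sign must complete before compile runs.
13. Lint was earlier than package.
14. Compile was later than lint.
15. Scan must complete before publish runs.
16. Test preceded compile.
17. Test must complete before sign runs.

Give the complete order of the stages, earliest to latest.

lint, package, test, sign, fetch, compile, scan, publish, notify

The constraints fix every adjacent pair, so only one ordering works:
lint → package → test → sign → fetch → compile → scan → publish → notify.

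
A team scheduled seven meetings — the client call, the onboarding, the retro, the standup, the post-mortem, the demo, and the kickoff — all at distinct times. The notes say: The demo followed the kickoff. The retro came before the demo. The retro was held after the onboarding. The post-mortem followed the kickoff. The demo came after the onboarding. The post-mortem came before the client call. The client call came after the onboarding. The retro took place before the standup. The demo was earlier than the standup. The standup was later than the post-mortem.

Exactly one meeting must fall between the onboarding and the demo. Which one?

the retro

Tracing the constraints gives the onboarding → the retro → the demo, so the retro sits after the onboarding and before the demo.
No other meeting is forced both after the onboarding and before the demo.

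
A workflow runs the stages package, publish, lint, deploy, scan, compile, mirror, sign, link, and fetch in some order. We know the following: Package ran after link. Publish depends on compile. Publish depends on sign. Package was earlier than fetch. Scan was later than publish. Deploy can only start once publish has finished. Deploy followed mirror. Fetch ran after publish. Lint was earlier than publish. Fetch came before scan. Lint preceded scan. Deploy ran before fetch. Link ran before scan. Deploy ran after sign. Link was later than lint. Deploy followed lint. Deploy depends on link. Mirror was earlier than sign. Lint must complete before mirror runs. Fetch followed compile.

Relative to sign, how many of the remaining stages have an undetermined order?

Forced before sign: lint and mirror; forced after sign: deploy, fetch, publish, and scan.
That leaves compile, link, and package with no forced order relative to sign — 3.

3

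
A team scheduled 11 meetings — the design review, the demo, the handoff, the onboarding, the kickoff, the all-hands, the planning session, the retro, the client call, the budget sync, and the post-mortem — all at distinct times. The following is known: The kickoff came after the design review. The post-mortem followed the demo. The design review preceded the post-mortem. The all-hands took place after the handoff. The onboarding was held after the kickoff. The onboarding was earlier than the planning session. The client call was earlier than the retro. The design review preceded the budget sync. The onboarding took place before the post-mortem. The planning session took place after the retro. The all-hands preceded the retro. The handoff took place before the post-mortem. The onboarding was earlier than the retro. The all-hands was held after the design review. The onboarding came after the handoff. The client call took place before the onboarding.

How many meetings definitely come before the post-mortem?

Directly stated before the post-mortem: the demo, the design review, the handoff, and the onboarding.
The client call reaches the post-mortem via the client call → the onboarding → the post-mortem.
The kickoff reaches the post-mortem via the kickoff → the onboarding → the post-mortem.
No chain forces the budget sync (or any of the others) ahead of the post-mortem.
That's the client call, the demo, the design review, the handoff, the kickoff, and the onboarding — 6 in all.

6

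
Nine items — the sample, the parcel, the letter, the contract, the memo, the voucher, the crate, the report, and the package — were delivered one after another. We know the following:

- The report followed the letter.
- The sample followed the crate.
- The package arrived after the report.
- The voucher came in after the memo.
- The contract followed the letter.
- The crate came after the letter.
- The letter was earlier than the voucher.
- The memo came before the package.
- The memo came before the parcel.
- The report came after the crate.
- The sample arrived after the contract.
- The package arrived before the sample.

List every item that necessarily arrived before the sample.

Directly stated before the sample: the contract, the crate, and the package.
The letter reaches the sample via the letter → the contract → the sample.
The memo reaches the sample via the memo → the package → the sample.
The report reaches the sample via the report → the package → the sample.
No chain forces the voucher (or any of the others) ahead of the sample.

the contract, the crate, the letter, the memo, the package, the report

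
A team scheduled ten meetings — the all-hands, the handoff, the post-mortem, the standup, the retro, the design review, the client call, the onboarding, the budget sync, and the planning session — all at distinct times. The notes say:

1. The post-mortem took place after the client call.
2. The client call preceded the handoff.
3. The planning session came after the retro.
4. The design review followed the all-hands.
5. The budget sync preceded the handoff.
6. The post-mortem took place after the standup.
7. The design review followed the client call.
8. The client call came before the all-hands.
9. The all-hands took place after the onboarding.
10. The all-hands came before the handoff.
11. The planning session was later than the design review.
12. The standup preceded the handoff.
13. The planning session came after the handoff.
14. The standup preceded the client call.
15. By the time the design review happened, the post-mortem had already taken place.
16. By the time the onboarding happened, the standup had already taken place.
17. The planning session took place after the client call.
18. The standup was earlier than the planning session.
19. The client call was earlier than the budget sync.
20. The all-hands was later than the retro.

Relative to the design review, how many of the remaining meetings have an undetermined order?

2

Forced before the design review: the all-hands, the client call, the onboarding, the post-mortem, the retro, and the standup; forced after the design review: the planning session.
That leaves the budget sync and the handoff with no forced order relative to the design review — 2.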